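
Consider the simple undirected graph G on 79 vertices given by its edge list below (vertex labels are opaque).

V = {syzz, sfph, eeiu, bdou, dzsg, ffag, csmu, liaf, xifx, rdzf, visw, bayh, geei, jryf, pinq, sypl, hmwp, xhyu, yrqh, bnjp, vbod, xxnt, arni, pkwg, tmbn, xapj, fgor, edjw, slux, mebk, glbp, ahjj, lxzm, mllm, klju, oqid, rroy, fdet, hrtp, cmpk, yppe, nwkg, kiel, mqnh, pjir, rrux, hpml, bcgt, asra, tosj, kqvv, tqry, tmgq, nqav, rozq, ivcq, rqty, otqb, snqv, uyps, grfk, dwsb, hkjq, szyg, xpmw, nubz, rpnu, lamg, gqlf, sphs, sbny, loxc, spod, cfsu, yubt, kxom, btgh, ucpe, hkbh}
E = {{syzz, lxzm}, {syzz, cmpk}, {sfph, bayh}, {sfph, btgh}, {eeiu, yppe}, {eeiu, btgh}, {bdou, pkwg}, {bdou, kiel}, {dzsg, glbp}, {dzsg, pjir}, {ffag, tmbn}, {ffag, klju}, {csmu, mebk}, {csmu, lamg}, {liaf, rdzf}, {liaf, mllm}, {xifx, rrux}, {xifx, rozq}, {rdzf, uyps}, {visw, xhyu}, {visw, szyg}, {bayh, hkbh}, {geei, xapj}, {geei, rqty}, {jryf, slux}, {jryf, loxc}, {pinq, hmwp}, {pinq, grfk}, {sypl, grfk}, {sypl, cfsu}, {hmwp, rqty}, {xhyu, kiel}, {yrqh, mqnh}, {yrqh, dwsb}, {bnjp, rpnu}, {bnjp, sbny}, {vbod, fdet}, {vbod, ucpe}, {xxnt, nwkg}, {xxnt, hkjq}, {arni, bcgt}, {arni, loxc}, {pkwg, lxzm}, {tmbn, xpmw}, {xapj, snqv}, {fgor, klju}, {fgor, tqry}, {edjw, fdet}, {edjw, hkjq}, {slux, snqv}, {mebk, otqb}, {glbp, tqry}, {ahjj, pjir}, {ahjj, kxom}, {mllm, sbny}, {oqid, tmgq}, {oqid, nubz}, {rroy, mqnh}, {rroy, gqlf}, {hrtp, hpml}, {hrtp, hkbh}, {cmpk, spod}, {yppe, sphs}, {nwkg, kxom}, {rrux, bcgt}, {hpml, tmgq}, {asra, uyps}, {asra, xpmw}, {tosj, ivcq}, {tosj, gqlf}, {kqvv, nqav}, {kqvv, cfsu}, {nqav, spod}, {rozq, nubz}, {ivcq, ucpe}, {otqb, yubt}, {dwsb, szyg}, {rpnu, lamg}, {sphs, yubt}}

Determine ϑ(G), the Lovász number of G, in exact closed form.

79*cos(pi/79)/(cos(pi/79) + 1)

N(yubt) = {otqb, sphs}, |N(yubt)| = 2.
Vertex mebk has 2 neighbors: csmu, otqb.
N(ivcq) = {tosj, ucpe}, |N(ivcq)| = 2.
N(rroy) = {mqnh, gqlf}, |N(rroy)| = 2.
G on 79 vertices is 2-regular; this is C_{79}, the 79-cycle.
Distinct eigenvalues (to 6 d.p.): [2.0, 1.993678, 1.974751, 1.943339, 1.89964, 1.843932, 1.776565, 1.697967, 1.608633, 1.509129, 1.400084, 1.282187, 1.156184, 1.022871, 0.883091, 0.737728, 0.587701, 0.433958, 0.277471, 0.11923, -0.039764, -0.198508, -0.355996, -0.511233, -0.663239, -0.811051, -0.953735, -1.09039, -1.22015, -1.342197, -1.455758, -1.560115, -1.654608, -1.738641, -1.811681, -1.873267, -1.92301, -1.960595, -1.985784, -1.998419].
With N=79: ϑ(G) = 79·(-(-1)*2*cos(pi/79))/(2−(-2*cos(pi/79))) = 79*cos(pi/79)/(cos(pi/79) + 1).
ϑ(G) ≈ 39.48438.
Lovász sandwich 39 ≤ 79*cos(pi/79)/(cos(pi/79) + 1) ≤ 40: both strict.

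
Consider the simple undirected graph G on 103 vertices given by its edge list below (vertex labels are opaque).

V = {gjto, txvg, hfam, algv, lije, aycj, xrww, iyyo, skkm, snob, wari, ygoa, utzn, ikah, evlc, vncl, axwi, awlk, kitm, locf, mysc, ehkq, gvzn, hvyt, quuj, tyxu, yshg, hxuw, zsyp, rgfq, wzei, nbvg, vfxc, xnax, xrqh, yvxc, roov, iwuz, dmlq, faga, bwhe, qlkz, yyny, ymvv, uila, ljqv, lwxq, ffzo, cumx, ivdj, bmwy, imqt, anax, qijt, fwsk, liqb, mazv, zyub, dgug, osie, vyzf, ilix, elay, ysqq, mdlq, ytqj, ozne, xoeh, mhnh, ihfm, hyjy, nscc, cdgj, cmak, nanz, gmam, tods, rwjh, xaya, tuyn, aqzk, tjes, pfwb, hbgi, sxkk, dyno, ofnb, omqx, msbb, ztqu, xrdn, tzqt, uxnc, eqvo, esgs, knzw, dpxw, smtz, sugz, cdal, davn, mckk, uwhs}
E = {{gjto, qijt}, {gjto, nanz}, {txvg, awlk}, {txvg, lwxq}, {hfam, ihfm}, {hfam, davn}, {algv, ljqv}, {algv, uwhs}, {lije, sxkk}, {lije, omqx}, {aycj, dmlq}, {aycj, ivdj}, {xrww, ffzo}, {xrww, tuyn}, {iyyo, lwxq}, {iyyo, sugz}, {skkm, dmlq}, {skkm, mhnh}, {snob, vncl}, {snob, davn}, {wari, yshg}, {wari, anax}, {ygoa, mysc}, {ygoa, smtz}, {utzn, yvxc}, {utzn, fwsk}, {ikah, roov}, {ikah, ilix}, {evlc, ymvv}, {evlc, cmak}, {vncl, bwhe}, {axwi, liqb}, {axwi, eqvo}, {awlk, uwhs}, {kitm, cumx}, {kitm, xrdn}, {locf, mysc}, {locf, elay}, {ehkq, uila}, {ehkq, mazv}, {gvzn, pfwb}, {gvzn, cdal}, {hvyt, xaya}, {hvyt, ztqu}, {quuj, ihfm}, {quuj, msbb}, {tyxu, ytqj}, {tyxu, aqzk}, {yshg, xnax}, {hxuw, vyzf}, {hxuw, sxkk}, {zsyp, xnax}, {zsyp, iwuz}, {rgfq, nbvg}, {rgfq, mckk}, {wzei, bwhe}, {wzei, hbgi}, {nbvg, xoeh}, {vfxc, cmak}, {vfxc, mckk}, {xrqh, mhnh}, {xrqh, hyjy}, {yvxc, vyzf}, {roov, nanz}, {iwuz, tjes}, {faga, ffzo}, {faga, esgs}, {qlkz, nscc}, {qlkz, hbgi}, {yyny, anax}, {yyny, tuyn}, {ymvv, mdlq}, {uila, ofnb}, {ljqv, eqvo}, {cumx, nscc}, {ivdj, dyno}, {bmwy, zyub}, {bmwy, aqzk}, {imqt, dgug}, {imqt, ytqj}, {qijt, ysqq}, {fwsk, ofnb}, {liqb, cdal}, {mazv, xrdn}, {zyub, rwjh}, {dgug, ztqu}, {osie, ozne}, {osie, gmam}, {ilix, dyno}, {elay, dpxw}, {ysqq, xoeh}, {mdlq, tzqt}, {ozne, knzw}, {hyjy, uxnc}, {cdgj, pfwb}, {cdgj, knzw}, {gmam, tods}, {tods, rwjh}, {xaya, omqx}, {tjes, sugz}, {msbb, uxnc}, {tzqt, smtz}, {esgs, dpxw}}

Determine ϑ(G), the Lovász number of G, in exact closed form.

deg(xaya) = 2; N(xaya) = {hvyt, omqx}.
Vertex cmak has 2 neighbors: evlc, vfxc.
Vertex yvxc has 2 neighbors: utzn, vyzf.
Vertex smtz has 2 neighbors: ygoa, tzqt.
G on 103 vertices is 2-regular; connected 2-regular on 103 ⇒ C_{103}.
Distinct eigenvalues (to 5 d.p.): [2.0, 1.99628, 1.98513, 1.9666, 1.94076, 1.90769, 1.86752, 1.82041, 1.76653, 1.70608, 1.63928, 1.56638, 1.48765, 1.40339, 1.31391, 1.21954, 1.12063, 1.01756, 0.9107, 0.80045, 0.68722, 0.57144, 0.45353, 0.33394, 0.2131, 0.09147, -0.0305, -0.15236, -0.27365, -0.39392, -0.51273, -0.62963, -0.74418, -0.85597, -0.96458, -1.06959, -1.17063, -1.26731, -1.35928, -1.44619, -1.52772, -1.60357, -1.67345, -1.73711, -1.79431, -1.84483, -1.88849, -1.92512, -1.95459, -1.97679, -1.99163, -1.99907].
With N=103: ϑ(G) = 103·(-(-1)*2*cos(pi/103))/(2−(-2*cos(pi/103))) = 103*cos(pi/103)/(cos(pi/103) + 1).
= 51.48802047… (decimal).
α=51, χ(Ḡ)=52; ϑ=103*cos(pi/103)/(cos(pi/103) + 1) lies between (both strict).

103*cos(pi/103)/(cos(pi/103) + 1)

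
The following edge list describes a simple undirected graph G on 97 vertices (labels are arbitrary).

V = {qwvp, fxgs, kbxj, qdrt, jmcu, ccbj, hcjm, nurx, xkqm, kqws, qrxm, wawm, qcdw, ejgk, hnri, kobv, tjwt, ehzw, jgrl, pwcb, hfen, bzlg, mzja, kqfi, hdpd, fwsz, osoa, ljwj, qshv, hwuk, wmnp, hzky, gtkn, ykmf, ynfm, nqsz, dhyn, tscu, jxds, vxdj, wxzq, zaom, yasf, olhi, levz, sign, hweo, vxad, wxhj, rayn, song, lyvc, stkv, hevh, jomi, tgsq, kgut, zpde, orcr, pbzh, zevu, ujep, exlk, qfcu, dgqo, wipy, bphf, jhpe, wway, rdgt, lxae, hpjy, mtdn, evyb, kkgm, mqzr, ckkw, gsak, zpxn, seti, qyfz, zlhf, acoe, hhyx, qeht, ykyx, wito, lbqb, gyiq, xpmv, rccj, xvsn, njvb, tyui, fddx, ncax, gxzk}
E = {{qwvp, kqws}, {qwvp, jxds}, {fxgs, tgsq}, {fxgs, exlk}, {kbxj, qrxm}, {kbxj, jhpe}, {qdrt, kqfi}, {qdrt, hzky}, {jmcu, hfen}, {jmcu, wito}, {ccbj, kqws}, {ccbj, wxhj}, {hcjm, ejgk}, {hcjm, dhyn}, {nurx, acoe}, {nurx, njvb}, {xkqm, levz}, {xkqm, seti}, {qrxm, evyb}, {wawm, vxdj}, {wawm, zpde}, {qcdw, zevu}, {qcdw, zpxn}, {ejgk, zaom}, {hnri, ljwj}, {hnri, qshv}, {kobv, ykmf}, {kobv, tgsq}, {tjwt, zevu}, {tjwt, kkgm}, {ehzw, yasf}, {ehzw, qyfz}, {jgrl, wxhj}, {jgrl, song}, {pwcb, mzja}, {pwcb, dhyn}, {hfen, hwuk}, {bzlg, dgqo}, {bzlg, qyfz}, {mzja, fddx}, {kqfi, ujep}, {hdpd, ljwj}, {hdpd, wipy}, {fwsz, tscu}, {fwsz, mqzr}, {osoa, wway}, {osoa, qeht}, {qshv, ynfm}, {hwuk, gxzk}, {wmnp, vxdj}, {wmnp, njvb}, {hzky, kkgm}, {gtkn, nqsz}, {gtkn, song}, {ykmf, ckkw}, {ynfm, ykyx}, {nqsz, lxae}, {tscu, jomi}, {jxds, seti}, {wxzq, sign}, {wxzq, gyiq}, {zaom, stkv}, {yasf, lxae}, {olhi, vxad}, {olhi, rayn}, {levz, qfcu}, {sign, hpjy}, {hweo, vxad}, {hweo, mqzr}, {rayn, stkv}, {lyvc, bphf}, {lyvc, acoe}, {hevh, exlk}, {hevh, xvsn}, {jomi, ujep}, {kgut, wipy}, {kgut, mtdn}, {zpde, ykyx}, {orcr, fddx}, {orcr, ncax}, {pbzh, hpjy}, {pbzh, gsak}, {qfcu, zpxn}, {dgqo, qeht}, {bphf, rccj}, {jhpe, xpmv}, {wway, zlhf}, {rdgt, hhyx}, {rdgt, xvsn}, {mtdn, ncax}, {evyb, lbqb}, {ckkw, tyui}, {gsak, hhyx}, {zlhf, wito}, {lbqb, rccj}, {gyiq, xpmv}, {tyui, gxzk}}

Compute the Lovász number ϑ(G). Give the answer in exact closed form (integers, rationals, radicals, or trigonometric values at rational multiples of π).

deg(mtdn) = 2; N(mtdn) = {kgut, ncax}.
N(qrxm) = {kbxj, evyb}, |N(qrxm)| = 2.
N(wmnp) = {vxdj, njvb}, |N(wmnp)| = 2.
Vertex jhpe has 2 neighbors: kbxj, xpmv.
Regular of degree 2 on 97 vertices: a single 97-cycle (edge-transitive).
spec(A) ≈ [2.0, 1.996, 1.983, 1.962, 1.933, 1.896, 1.851, 1.798, 1.737, 1.67, 1.595, 1.513, 1.426, 1.332, 1.232, 1.128, 1.019, 0.905, 0.788, 0.667, 0.544, 0.418, 0.29, 0.162, 0.032, -0.097, -0.226, -0.354, -0.481, -0.606, -0.728, -0.847, -0.962, -1.074, -1.181, -1.283, -1.379, -1.47, -1.555, -1.633, -1.704, -1.769, -1.825, -1.874, -1.916, -1.949, -1.974, -1.991, -1.999] (distinct, 3 d.p.).
With N=97: ϑ(G) = 97·(-(-1)*2*cos(pi/97))/(2−(-2*cos(pi/97))) = 97*cos(pi/97)/(cos(pi/97) + 1).
= 48.4873… (decimal).
α=48, χ(Ḡ)=49; ϑ=97*cos(pi/97)/(cos(pi/97) + 1) lies between (both strict).

97*cos(pi/97)/(cos(pi/97) + 1)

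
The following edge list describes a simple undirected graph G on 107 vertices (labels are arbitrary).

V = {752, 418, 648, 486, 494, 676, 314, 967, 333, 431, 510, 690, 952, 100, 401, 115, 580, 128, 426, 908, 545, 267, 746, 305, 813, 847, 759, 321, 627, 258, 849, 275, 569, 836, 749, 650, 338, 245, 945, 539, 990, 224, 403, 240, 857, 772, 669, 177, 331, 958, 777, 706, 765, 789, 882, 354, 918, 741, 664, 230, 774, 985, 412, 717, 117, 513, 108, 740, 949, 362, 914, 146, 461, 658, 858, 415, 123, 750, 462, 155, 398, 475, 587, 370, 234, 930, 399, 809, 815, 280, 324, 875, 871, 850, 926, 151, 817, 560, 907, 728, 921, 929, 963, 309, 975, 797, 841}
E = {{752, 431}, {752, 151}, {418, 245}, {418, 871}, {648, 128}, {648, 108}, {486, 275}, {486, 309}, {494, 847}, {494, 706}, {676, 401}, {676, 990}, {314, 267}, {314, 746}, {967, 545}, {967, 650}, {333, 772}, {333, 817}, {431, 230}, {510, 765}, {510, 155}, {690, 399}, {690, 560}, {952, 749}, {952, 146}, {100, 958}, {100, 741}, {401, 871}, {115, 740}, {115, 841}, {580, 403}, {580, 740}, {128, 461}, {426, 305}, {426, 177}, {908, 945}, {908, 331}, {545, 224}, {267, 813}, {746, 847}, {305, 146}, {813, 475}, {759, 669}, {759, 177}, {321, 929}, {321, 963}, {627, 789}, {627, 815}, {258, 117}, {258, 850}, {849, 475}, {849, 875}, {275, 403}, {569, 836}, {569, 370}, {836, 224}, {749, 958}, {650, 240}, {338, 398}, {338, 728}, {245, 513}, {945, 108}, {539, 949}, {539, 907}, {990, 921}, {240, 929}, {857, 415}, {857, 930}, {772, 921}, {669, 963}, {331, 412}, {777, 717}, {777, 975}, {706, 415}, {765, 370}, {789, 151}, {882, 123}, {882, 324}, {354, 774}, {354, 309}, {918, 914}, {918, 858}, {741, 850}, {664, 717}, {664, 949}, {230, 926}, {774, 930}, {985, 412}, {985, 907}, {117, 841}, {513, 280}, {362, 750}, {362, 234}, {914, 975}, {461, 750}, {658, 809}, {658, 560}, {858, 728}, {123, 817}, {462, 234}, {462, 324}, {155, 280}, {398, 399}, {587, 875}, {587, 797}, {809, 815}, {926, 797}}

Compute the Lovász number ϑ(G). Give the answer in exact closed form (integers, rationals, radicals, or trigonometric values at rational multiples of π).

107*cos(pi/107)/(cos(pi/107) + 1)

N(399) = {690, 398}, |N(399)| = 2.
deg(128) = 2; N(128) = {648, 461}.
deg(921) = 2; N(921) = {990, 772}.
N(403) = {580, 275}, |N(403)| = 2.
G on 107 vertices is 2-regular; a single 107-cycle (edge-transitive).
A has 54 distinct eigenvalues ≈ [2.0, 1.99655, 1.98622, 1.96905, 1.94508, 1.91441, 1.87714, 1.8334, 1.78334, 1.72714, 1.66498, 1.59707, 1.52367, 1.44501, 1.36137, 1.27304, 1.18032, 1.08353, 0.983, 0.87909, 0.77214, 0.66254, 0.55065, 0.43686, 0.32157, 0.20516, 0.08805, -0.02936, -0.14667, -0.26348, -0.37938, -0.49397, -0.60685, -0.71765, -0.82597, -0.93145, -1.03371, -1.13241, -1.22721, -1.31777, -1.40379, -1.48498, -1.56104, -1.63173, -1.69679, -1.756, -1.80915, -1.85607, -1.8966, -1.93058, -1.95791, -1.97849, -1.99225, -1.99914].
Lovász: ϑ = −107(-2*cos(pi/107))/(2+-(-1)*2*cos(pi/107)) = 107*cos(pi/107)/(cos(pi/107) + 1).
Numerically 53.48847.
α=53, χ(Ḡ)=54; ϑ=107*cos(pi/107)/(cos(pi/107) + 1) lies between (both strict).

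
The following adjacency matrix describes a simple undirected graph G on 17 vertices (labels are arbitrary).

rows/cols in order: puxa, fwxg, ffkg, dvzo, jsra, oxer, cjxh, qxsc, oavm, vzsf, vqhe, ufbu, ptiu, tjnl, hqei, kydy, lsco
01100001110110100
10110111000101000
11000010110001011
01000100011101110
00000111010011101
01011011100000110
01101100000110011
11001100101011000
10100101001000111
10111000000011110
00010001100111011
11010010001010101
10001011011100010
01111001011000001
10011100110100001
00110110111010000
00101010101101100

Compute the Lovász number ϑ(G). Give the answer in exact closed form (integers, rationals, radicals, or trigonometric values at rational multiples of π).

sqrt(17)

N(ptiu) = {puxa, jsra, cjxh, qxsc, vzsf, vqhe, ufbu, kydy}, |N(ptiu)| = 8.
deg(vqhe) = 8; N(vqhe) = {dvzo, qxsc, oavm, ufbu, ptiu, tjnl, kydy, lsco}.
N(hqei) = {puxa, dvzo, jsra, oxer, oavm, vzsf, ufbu, lsco}, |N(hqei)| = 8.
Vertex oxer has 8 neighbors: fwxg, dvzo, jsra, cjxh, qxsc, oavm, hqei, kydy.
G on 17 vertices is 8-regular; Paley(17): SR with (k,λ,μ)=(8,3,4).
spec(A) ≈ [8.0, 1.5616, -2.5616] (distinct, 4 d.p.).
−17·(-sqrt(17)/2 - 1/2) / ((8)−(-sqrt(17)/2 - 1/2)) = sqrt(17) = ϑ(G).
ϑ(G) ≈ 4.1231056.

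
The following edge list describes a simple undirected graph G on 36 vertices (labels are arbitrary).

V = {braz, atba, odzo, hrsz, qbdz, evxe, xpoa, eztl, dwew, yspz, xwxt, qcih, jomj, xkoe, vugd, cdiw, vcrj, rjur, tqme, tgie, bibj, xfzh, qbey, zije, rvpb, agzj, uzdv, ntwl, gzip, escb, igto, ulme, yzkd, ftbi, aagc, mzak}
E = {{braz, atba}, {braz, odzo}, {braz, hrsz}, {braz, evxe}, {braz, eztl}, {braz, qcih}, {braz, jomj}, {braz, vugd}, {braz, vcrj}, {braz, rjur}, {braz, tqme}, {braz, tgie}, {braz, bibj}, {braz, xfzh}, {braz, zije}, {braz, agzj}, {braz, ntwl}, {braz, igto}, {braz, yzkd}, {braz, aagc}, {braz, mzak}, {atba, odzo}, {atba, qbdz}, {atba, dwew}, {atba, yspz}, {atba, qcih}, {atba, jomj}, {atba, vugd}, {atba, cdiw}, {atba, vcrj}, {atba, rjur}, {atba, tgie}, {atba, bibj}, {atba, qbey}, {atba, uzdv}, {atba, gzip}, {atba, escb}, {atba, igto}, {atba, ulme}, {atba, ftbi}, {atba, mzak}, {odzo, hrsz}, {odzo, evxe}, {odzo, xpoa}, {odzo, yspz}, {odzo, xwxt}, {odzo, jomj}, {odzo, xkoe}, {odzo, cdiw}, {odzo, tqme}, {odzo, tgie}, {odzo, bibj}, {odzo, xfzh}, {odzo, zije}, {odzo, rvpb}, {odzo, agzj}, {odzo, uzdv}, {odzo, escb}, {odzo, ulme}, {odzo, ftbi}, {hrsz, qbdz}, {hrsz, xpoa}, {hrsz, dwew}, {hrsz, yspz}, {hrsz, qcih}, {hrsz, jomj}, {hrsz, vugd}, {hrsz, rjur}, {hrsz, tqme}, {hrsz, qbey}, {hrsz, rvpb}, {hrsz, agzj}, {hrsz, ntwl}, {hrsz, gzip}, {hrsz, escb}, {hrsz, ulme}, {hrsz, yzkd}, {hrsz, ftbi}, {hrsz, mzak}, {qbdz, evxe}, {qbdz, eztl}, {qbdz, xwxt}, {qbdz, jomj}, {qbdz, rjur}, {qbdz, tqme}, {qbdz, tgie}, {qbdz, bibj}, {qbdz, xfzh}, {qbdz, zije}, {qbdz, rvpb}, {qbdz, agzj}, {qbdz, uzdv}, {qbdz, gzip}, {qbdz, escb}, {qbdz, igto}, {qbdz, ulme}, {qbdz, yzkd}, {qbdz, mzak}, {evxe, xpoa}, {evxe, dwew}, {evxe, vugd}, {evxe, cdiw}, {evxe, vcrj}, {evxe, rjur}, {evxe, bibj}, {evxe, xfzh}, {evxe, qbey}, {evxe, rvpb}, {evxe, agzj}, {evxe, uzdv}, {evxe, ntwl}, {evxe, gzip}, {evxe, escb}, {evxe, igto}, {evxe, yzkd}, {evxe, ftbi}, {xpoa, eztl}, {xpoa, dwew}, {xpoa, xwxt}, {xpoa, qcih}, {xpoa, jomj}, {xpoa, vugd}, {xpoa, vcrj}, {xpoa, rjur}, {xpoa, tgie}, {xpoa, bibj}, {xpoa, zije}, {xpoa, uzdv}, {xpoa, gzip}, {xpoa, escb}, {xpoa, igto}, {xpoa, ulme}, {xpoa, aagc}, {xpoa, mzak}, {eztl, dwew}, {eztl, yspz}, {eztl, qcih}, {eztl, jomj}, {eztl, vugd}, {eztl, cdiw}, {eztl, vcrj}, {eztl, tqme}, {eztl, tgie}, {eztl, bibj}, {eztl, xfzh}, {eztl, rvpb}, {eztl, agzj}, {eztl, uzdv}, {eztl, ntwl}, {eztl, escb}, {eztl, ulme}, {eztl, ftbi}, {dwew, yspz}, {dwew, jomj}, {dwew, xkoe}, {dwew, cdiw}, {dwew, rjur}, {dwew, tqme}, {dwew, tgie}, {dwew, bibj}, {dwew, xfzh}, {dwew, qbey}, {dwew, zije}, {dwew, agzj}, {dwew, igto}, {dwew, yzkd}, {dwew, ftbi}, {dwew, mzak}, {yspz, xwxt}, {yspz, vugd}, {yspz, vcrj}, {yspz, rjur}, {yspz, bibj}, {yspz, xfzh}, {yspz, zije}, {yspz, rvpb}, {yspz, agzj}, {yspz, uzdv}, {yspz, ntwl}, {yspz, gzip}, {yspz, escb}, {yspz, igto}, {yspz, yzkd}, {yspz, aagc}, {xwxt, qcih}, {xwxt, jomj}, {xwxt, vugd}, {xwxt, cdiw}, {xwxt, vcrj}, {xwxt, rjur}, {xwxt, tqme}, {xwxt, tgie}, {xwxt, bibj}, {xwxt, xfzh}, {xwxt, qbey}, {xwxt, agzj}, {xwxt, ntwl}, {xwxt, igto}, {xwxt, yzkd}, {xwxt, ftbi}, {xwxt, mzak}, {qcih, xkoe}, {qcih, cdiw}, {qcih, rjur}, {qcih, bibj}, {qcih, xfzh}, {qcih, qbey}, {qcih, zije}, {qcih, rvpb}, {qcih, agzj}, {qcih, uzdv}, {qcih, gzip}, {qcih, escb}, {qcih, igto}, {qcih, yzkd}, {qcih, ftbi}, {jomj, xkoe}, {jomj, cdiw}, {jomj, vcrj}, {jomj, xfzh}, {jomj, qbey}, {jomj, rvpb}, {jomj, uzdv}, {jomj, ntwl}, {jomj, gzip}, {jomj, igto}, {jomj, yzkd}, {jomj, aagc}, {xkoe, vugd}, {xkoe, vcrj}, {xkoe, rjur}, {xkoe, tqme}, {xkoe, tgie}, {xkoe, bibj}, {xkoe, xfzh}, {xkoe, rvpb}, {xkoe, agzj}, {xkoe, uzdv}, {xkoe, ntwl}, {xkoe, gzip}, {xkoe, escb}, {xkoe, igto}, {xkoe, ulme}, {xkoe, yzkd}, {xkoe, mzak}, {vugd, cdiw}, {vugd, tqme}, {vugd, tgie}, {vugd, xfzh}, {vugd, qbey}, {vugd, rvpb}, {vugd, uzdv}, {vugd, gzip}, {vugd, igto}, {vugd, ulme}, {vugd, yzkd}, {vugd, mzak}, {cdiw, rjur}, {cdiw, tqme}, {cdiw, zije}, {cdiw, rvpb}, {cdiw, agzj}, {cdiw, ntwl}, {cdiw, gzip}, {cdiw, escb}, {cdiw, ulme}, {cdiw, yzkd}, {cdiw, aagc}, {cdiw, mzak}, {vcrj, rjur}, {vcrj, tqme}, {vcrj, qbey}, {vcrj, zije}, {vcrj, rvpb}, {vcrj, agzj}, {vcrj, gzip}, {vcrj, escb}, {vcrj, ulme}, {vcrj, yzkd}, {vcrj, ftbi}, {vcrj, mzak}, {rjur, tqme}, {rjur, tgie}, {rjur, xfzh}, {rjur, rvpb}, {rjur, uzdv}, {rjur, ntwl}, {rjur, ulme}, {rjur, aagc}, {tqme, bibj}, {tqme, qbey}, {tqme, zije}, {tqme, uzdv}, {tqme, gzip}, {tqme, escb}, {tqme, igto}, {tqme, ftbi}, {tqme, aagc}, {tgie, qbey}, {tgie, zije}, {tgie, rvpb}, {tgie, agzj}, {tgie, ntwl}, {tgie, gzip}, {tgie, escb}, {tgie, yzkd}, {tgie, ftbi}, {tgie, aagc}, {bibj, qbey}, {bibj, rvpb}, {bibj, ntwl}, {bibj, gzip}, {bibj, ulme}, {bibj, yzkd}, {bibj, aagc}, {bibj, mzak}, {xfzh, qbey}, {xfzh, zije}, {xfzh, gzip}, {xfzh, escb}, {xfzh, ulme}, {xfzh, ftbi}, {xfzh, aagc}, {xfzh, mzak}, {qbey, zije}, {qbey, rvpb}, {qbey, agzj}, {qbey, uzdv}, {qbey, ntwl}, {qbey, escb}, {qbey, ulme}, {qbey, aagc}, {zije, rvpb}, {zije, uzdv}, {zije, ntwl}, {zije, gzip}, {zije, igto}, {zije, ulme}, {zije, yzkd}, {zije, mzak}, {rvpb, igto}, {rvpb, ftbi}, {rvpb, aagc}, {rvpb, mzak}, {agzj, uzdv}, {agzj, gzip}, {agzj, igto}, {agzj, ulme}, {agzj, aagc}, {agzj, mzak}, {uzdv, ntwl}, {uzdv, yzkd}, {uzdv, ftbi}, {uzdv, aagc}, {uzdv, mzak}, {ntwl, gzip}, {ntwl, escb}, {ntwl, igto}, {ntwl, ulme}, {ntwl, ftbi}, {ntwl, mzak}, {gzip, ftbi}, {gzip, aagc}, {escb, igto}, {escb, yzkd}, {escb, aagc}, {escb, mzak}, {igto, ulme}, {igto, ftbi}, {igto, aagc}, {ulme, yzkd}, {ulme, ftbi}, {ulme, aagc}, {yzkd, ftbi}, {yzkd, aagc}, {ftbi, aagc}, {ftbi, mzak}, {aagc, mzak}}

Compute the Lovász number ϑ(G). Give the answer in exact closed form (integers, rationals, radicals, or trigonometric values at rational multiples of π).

8

N(aagc) = {braz, xpoa, yspz, jomj, cdiw, rjur, tqme, tgie, bibj, xfzh, qbey, rvpb, agzj, uzdv, gzip, escb, igto, ulme, yzkd, ftbi, mzak}, |N(aagc)| = 21.
deg(gzip) = 21; N(gzip) = {atba, hrsz, qbdz, evxe, xpoa, yspz, qcih, jomj, xkoe, vugd, cdiw, vcrj, tqme, tgie, bibj, xfzh, zije, agzj, ntwl, ftbi, aagc}.
N(tgie) = {braz, atba, odzo, qbdz, xpoa, eztl, dwew, xwxt, xkoe, vugd, rjur, qbey, zije, rvpb, agzj, ntwl, gzip, escb, yzkd, ftbi, aagc}, |N(tgie)| = 21.
deg(eztl) = 21; N(eztl) = {braz, qbdz, xpoa, dwew, yspz, qcih, jomj, vugd, cdiw, vcrj, tqme, tgie, bibj, xfzh, rvpb, agzj, uzdv, ntwl, escb, ulme, ftbi}.
G on 36 vertices is 21-regular; Kneser-type, 2-subsets of [9].
spec(A) ≈ [21.0, 1.0, -6.0] (distinct, 5 d.p.).
Lovász: ϑ = −36(-6)/(21+-1*(-6)) = 8.
ϑ(G) ≈ 8.00000.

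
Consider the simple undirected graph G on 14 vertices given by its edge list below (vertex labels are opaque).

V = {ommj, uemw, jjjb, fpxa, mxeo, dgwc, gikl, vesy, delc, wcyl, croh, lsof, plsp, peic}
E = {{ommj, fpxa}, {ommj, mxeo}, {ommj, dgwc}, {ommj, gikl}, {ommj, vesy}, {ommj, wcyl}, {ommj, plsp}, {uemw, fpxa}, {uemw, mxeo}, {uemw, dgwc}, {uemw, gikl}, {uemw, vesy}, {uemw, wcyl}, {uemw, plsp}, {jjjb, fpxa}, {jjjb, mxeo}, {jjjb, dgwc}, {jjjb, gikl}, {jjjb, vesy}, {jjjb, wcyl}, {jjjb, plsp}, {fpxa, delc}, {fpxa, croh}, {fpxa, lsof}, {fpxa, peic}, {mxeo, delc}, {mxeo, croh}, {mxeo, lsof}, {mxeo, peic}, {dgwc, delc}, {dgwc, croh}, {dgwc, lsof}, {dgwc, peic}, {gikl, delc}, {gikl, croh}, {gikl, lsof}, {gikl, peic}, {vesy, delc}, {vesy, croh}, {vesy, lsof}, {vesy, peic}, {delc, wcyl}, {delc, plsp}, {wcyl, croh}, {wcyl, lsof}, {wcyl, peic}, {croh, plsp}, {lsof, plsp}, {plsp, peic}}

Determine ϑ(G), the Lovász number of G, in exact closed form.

7

Vertex wcyl has 7 neighbors: ommj, uemw, jjjb, delc, croh, lsof, peic.
N(peic) = {fpxa, mxeo, dgwc, gikl, vesy, wcyl, plsp}, |N(peic)| = 7.
N(delc) = {fpxa, mxeo, dgwc, gikl, vesy, wcyl, plsp}, |N(delc)| = 7.
Vertex ommj has 7 neighbors: fpxa, mxeo, dgwc, gikl, vesy, wcyl, plsp.
Complete 2-partite, parts [7, 7]: perfect, ϑ = α = 7.
≈ 7.00000000 (to 8 d.p.).
α=7, χ(Ḡ)=7; ϑ=7 lies between (collapsed).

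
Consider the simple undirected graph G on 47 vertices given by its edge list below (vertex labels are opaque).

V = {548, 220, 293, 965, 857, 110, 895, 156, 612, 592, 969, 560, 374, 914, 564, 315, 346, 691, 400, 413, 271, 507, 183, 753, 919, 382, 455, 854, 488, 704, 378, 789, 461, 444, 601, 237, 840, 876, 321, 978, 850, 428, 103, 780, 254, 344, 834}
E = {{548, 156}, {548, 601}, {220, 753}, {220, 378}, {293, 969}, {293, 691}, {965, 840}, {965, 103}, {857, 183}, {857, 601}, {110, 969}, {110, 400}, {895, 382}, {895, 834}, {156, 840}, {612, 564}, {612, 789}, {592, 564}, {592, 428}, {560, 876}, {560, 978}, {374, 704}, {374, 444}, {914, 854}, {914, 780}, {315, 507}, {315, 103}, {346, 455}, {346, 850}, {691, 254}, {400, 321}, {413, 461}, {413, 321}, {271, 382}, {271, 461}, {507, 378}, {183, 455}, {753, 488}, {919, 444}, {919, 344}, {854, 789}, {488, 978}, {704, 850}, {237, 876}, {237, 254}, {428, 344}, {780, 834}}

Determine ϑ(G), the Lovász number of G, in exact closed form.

N(444) = {374, 919}, |N(444)| = 2.
Vertex 564 has 2 neighbors: 612, 592.
Vertex 382 has 2 neighbors: 895, 271.
N(413) = {461, 321}, |N(413)| = 2.
G on 47 vertices is 2-regular; this is C_{47}, the 47-cycle.
Distinct eigenvalues (to 4 d.p.): [2.0, 1.9822, 1.9289, 1.8413, 1.7208, 1.5696, 1.3904, 1.1864, 0.9612, 0.7188, 0.4636, 0.2002, -0.0668, -0.3327, -0.5926, -0.8419, -1.0762, -1.2913, -1.4833, -1.6489, -1.785, -1.8893, -1.9599, -1.9955].
ϑ = −N·λ_min/(λ_max−λ_min) = −47·(-2*cos(pi/47))/(2−(-2*cos(pi/47))) = 47*cos(pi/47)/(cos(pi/47) + 1).
Numerically 23.4737.
α=23, χ(Ḡ)=24; ϑ=47*cos(pi/47)/(cos(pi/47) + 1) lies between (both strict).

47*cos(pi/47)/(cos(pi/47) + 1)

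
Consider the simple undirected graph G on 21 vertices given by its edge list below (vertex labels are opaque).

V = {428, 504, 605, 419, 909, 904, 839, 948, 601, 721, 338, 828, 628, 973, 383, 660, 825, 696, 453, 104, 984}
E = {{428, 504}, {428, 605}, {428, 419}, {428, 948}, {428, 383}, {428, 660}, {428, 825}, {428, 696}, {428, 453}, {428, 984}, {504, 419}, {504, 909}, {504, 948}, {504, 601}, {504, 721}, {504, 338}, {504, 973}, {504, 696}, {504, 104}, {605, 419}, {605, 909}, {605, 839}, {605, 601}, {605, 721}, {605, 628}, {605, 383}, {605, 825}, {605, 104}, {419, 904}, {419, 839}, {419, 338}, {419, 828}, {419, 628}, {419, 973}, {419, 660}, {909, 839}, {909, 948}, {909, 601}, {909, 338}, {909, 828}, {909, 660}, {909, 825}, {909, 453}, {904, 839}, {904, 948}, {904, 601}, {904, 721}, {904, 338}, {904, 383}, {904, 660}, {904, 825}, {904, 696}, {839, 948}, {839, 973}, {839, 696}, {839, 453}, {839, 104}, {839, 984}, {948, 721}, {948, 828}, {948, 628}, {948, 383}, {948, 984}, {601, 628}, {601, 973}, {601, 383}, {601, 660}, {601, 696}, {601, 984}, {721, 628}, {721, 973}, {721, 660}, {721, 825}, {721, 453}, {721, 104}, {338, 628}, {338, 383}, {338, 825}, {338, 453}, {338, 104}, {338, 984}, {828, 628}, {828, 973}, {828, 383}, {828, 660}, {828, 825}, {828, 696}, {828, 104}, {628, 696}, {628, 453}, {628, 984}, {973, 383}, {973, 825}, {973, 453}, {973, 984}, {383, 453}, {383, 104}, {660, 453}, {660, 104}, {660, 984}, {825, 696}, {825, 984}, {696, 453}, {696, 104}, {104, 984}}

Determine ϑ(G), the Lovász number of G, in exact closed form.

deg(948) = 10; N(948) = {428, 504, 909, 904, 839, 721, 828, 628, 383, 984}.
N(383) = {428, 605, 904, 948, 601, 338, 828, 973, 453, 104}, |N(383)| = 10.
Vertex 601 has 10 neighbors: 504, 605, 909, 904, 628, 973, 383, 660, 696, 984.
N(104) = {504, 605, 839, 721, 338, 828, 383, 660, 696, 984}, |N(104)| = 10.
Regular of degree 10 on 21 vertices: Kneser-type, 2-subsets of [7].
The 3 distinct eigenvalues: [10.0, 1.0, -4.0].
Lovász (edge-transitive): ϑ = −21·(-4)/((10)−(-4)) = 6.
≈ 6.0000 (to 4 d.p.).

6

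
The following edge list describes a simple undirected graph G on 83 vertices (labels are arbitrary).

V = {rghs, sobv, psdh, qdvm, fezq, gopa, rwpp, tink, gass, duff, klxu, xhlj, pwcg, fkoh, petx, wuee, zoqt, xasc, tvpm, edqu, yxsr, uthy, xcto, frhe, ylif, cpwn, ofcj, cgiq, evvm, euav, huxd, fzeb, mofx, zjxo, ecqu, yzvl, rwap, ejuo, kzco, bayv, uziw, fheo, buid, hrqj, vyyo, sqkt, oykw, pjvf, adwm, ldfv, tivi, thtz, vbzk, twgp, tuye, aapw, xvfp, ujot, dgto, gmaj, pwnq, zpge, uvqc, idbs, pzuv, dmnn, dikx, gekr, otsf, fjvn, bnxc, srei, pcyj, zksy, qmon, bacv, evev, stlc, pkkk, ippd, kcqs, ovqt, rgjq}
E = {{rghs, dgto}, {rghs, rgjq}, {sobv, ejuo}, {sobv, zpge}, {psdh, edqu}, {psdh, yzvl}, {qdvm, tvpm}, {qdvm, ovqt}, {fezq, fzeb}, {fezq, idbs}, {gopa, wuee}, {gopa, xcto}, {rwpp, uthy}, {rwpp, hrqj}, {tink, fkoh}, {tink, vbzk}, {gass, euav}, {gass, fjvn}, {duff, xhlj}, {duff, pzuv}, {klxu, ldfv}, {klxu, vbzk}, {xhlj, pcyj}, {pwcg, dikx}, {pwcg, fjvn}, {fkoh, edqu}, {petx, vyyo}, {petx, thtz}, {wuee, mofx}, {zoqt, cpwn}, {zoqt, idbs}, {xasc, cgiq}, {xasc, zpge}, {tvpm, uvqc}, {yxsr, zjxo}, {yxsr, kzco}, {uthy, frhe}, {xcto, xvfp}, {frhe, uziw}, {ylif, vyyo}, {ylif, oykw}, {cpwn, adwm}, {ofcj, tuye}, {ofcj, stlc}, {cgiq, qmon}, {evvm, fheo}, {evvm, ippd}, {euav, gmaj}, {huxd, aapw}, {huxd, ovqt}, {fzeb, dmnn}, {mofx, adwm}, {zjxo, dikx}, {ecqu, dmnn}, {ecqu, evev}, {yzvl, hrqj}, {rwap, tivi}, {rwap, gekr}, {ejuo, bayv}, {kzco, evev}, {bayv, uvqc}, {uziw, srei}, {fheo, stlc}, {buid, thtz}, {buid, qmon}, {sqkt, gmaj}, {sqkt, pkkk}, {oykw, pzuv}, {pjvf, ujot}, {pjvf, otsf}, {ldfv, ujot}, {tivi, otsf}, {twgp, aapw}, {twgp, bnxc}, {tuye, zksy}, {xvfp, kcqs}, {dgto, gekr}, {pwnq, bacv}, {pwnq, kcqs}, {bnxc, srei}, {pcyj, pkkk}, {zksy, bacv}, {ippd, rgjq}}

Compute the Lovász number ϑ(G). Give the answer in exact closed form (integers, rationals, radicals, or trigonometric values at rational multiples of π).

N(ldfv) = {klxu, ujot}, |N(ldfv)| = 2.
deg(fjvn) = 2; N(fjvn) = {gass, pwcg}.
Vertex dmnn has 2 neighbors: fzeb, ecqu.
Vertex xasc has 2 neighbors: cgiq, zpge.
G on 83 vertices is 2-regular; the odd cycle C_{83}.
spec(A) ≈ [2.0, 1.99427, 1.97712, 1.94865, 1.90901, 1.85844, 1.79722, 1.72571, 1.64431, 1.5535, 1.45378, 1.34575, 1.23, 1.1072, 0.97807, 0.84333, 0.70376, 0.56016, 0.41335, 0.26418, 0.11349, -0.03785, -0.18897, -0.33901, -0.48711, -0.63242, -0.7741, -0.91135, -1.04338, -1.16944, -1.28879, -1.40077, -1.50472, -1.60005, -1.68622, -1.76273, -1.82914, -1.88507, -1.93021, -1.96429, -1.98712, -1.99857] (distinct, 5 d.p.).
Lovász (edge-transitive): ϑ = −83·(-2*cos(pi/83))/((2)−(-2*cos(pi/83))) = 83*cos(pi/83)/(cos(pi/83) + 1).
Numerically 41.4851.
α=41, χ(Ḡ)=42; ϑ=83*cos(pi/83)/(cos(pi/83) + 1) lies between (both strict).

83*cos(pi/83)/(cos(pi/83) + 1)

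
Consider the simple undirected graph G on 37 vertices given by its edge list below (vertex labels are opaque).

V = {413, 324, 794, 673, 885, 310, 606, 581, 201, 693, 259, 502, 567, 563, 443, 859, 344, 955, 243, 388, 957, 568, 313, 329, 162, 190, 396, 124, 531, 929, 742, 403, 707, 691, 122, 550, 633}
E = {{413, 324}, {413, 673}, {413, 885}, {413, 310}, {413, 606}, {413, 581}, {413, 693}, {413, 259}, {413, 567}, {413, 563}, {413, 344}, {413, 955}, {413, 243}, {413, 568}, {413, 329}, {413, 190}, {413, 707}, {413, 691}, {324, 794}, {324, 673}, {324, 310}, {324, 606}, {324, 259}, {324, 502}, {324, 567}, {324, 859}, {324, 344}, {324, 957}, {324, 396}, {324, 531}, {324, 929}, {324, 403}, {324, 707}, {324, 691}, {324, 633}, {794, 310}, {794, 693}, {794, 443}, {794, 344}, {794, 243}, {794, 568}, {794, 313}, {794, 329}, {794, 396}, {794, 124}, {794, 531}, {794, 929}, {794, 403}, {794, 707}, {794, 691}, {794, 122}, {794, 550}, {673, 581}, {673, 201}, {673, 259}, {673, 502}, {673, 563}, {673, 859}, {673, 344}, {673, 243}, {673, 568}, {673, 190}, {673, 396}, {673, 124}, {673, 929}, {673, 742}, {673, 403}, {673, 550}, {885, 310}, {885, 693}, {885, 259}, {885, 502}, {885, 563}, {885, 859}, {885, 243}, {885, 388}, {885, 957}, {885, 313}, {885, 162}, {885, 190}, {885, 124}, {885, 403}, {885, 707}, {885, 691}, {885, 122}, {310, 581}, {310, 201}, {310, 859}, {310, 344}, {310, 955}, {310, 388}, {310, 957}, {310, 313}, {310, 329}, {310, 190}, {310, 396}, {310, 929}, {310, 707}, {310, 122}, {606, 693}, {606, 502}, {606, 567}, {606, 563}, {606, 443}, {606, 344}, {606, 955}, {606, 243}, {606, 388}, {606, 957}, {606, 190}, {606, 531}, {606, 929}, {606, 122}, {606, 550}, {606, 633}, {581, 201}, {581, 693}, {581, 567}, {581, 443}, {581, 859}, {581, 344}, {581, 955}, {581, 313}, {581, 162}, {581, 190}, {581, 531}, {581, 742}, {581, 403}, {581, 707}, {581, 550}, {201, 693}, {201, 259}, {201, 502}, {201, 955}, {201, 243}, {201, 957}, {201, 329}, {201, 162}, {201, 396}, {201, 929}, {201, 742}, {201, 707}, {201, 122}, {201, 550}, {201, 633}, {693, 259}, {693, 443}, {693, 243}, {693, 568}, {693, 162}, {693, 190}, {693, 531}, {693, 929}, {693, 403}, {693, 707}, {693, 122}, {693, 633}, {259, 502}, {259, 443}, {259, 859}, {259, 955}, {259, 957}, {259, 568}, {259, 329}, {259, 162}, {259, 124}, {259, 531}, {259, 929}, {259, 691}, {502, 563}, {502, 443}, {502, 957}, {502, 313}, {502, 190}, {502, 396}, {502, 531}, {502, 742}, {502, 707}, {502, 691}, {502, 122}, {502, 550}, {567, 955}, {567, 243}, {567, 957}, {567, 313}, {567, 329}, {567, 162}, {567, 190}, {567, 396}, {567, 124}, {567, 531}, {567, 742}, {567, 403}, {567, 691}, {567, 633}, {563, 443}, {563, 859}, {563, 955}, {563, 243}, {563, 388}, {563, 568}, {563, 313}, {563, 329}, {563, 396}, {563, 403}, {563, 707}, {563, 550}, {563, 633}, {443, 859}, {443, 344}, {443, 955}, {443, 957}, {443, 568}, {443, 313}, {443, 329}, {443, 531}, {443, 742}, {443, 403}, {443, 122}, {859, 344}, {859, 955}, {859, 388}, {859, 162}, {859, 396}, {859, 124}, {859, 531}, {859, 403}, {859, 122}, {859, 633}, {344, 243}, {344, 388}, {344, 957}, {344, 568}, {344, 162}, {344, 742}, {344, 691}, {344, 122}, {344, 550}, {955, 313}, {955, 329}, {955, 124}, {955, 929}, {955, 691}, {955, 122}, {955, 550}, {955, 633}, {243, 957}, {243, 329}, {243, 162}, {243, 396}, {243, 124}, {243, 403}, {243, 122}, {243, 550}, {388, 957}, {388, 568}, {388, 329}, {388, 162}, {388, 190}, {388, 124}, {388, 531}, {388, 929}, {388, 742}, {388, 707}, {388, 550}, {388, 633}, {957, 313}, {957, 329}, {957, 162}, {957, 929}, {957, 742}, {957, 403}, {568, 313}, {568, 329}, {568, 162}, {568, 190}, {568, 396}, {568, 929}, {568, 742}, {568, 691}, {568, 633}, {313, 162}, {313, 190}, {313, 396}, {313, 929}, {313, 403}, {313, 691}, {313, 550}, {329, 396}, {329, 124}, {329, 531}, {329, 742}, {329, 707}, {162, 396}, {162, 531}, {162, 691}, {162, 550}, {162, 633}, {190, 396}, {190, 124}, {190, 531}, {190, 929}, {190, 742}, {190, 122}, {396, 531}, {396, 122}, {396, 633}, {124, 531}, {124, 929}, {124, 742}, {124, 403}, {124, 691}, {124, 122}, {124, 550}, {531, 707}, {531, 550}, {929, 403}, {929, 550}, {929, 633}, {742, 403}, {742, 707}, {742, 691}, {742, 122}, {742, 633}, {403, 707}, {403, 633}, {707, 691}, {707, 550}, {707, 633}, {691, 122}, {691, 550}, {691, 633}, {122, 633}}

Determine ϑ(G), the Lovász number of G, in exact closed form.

deg(403) = 18; N(403) = {324, 794, 673, 885, 581, 693, 567, 563, 443, 859, 243, 957, 313, 124, 929, 742, 707, 633}.
Vertex 885 has 18 neighbors: 413, 310, 693, 259, 502, 563, 859, 243, 388, 957, 313, 162, 190, 124, 403, 707, 691, 122.
Vertex 329 has 18 neighbors: 413, 794, 310, 201, 259, 567, 563, 443, 955, 243, 388, 957, 568, 396, 124, 531, 742, 707.
N(413) = {324, 673, 885, 310, 606, 581, 693, 259, 567, 563, 344, 955, 243, 568, 329, 190, 707, 691}, |N(413)| = 18.
Every vertex has degree 18 (N=37); Paley(37): SR with (k,λ,μ)=(18,8,9).
Distinct eigenvalues (to 5 d.p.): [18.0, 2.54138, -3.54138].
−37·(-sqrt(37)/2 - 1/2) / ((18)−(-sqrt(37)/2 - 1/2)) = sqrt(37) = ϑ(G).
≈ 6.082762530 (to 9 d.p.).

sqrt(37)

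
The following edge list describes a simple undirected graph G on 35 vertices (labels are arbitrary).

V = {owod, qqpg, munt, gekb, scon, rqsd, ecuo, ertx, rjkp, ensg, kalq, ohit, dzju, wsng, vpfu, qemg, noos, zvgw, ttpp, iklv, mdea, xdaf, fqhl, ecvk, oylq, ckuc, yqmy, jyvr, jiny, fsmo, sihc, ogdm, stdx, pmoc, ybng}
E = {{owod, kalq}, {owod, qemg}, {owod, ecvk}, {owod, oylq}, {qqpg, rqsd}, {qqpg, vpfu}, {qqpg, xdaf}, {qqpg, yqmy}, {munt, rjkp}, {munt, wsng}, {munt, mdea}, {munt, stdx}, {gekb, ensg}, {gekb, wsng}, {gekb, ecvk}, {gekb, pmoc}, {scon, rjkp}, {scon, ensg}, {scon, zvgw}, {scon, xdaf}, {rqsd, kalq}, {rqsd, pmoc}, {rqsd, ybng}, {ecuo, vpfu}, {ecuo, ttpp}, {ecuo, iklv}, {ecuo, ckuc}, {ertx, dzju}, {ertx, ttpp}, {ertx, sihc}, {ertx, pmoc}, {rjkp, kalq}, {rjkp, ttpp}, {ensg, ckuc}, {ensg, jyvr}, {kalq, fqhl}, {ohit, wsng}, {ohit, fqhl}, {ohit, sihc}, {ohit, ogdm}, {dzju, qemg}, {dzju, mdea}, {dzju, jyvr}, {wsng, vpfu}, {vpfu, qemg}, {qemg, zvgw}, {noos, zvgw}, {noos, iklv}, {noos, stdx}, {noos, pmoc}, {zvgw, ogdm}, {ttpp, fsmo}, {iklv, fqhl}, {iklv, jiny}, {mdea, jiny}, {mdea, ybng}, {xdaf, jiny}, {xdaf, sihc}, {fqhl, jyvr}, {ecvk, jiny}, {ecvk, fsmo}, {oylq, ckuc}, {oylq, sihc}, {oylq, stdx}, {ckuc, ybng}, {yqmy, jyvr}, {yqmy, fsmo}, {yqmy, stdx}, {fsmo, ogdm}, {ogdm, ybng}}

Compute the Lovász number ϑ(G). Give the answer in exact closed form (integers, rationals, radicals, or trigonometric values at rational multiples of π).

N(zvgw) = {scon, qemg, noos, ogdm}, |N(zvgw)| = 4.
deg(fsmo) = 4; N(fsmo) = {ttpp, ecvk, yqmy, ogdm}.
Vertex scon has 4 neighbors: rjkp, ensg, zvgw, xdaf.
Vertex rjkp has 4 neighbors: munt, scon, kalq, ttpp.
deg(v) = 4 for all v (|V|=35); Kneser-type, 3-subsets of [7].
spec(A) ≈ [4.0, 2.0, -1.0, -3.0] (distinct, 6 d.p.).
Lovász (edge-transitive): ϑ = −35·(-3)/((4)−(-3)) = 15.
≈ 15.000000 (to 6 d.p.).

15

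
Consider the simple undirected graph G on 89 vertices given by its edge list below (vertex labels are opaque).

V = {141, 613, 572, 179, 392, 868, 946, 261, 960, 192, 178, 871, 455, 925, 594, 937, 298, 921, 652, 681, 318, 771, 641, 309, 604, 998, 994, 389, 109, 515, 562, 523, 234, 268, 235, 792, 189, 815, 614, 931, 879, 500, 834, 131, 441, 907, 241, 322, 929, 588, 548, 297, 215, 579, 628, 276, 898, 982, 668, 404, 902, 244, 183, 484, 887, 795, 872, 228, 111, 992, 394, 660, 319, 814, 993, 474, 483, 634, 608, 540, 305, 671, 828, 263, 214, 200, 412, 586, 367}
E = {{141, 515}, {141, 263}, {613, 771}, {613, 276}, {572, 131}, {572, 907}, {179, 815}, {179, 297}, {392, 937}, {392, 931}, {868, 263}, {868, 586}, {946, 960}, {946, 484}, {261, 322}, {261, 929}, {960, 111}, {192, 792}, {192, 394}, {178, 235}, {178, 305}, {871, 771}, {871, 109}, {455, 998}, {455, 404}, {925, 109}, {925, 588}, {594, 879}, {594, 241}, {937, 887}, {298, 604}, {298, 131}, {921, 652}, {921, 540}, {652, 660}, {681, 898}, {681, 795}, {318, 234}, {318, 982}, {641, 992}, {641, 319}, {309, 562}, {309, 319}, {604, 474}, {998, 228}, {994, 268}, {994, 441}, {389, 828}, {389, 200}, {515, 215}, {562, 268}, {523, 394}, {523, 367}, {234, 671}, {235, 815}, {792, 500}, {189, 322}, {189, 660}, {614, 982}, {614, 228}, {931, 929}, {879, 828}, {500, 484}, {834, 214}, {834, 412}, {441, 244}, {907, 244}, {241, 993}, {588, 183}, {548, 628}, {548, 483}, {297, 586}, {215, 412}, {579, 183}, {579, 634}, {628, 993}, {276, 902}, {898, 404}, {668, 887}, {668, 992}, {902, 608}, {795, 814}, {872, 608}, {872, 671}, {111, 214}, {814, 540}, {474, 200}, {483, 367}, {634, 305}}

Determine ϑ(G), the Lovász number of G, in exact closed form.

deg(131) = 2; N(131) = {572, 298}.
deg(960) = 2; N(960) = {946, 111}.
N(660) = {652, 189}, |N(660)| = 2.
deg(392) = 2; N(392) = {937, 931}.
Every vertex has degree 2 (N=89); this is C_{89}, the 89-cycle.
Distinct eigenvalues (to 5 d.p.): [2.0, 1.99502, 1.9801, 1.95531, 1.92078, 1.87669, 1.82324, 1.76071, 1.68941, 1.60969, 1.52196, 1.42664, 1.32421, 1.21519, 1.10011, 0.97955, 0.85411, 0.72442, 0.59112, 0.45487, 0.31635, 0.17626, 0.0353, -0.10585, -0.24646, -0.38585, -0.52332, -0.65818, -0.78976, -0.9174, -1.04048, -1.15837, -1.27049, -1.37628, -1.47522, -1.5668, -1.65058, -1.72614, -1.79309, -1.85112, -1.89992, -1.93926, -1.96893, -1.9888, -1.99875].
Lovász (edge-transitive): ϑ = −89·(-2*cos(pi/89))/((2)−(-2*cos(pi/89))) = 89*cos(pi/89)/(cos(pi/89) + 1).
≈ 44.48613532 (to 8 d.p.).
Lovász sandwich 44 ≤ 89*cos(pi/89)/(cos(pi/89) + 1) ≤ 45: both strict.

89*cos(pi/89)/(cos(pi/89) + 1)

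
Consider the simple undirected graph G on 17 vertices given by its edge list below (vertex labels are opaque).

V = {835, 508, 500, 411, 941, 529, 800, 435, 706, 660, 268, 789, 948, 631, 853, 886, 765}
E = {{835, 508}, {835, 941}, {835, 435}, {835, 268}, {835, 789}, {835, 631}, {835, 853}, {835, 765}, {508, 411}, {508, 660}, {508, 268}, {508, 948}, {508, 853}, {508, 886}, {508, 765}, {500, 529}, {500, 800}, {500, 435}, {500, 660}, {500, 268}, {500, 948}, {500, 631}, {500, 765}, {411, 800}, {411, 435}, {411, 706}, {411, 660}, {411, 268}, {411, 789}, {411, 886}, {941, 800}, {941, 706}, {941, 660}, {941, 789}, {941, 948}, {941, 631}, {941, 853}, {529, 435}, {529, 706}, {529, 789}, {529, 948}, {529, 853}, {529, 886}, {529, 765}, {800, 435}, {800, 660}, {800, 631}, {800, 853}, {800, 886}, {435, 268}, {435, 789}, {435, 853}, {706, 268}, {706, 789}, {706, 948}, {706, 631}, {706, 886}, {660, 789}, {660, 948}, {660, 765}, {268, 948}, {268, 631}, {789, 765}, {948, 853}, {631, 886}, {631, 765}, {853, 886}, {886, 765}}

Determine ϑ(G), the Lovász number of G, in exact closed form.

deg(765) = 8; N(765) = {835, 508, 500, 529, 660, 789, 631, 886}.
deg(508) = 8; N(508) = {835, 411, 660, 268, 948, 853, 886, 765}.
deg(941) = 8; N(941) = {835, 800, 706, 660, 789, 948, 631, 853}.
Vertex 529 has 8 neighbors: 500, 435, 706, 789, 948, 853, 886, 765.
G on 17 vertices is 8-regular; strongly regular (17,8,3,4).
A has 3 distinct eigenvalues ≈ [8.0, 1.561553, -2.561553].
ϑ = −N·λ_min/(λ_max−λ_min) = −17·(-sqrt(17)/2 - 1/2)/(8−(-sqrt(17)/2 - 1/2)) = sqrt(17).
≈ 4.123106 (to 6 d.p.).

sqrt(17)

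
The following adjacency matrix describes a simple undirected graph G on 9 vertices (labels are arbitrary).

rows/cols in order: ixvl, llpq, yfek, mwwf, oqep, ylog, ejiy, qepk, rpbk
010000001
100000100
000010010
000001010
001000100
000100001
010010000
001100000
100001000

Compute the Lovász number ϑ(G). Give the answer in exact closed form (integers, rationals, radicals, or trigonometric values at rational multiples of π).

9*cos(pi/9)/(cos(pi/9) + 1)

Vertex yfek has 2 neighbors: oqep, qepk.
Vertex mwwf has 2 neighbors: ylog, qepk.
deg(rpbk) = 2; N(rpbk) = {ixvl, ylog}.
Vertex qepk has 2 neighbors: yfek, mwwf.
2-regular, N=9; this is C_{9}, the 9-cycle.
spec(A) ≈ [2.0, 1.53209, 0.3473, -1.0, -1.87939] (distinct, 5 d.p.).
Lovász (edge-transitive): ϑ = −9·(-2*cos(pi/9))/((2)−(-2*cos(pi/9))) = 9*cos(pi/9)/(cos(pi/9) + 1).
≈ 4.36009 (to 5 d.p.).
4 ≤ 9*cos(pi/9)/(cos(pi/9) + 1) ≤ 5: both strict.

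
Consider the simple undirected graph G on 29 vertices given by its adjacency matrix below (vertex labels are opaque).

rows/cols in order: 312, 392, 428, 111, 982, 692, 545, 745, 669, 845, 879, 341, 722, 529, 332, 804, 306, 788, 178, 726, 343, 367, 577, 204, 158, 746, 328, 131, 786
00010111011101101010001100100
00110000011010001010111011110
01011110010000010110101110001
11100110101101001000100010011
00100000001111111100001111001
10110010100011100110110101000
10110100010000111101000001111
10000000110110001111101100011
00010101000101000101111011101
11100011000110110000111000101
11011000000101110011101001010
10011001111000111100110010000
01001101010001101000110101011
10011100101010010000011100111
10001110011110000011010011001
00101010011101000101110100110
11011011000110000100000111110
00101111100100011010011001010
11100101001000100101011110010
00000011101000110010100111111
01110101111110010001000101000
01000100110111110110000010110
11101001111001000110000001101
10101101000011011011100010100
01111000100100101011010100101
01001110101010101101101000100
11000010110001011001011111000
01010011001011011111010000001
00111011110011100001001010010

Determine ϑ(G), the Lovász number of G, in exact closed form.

sqrt(29)

N(392) = {428, 111, 845, 879, 722, 306, 178, 343, 367, 577, 158, 746, 328, 131}, |N(392)| = 14.
deg(722) = 14; N(722) = {392, 982, 692, 745, 845, 529, 332, 306, 343, 367, 204, 746, 131, 786}.
N(341) = {312, 111, 982, 745, 669, 845, 879, 332, 804, 306, 788, 343, 367, 158}, |N(341)| = 14.
N(306) = {312, 392, 111, 982, 545, 745, 341, 722, 788, 204, 158, 746, 328, 131}, |N(306)| = 14.
G on 29 vertices is 14-regular; Paley(29): SR with (k,λ,μ)=(14,6,7).
Distinct eigenvalues (to 4 d.p.): [14.0, 2.1926, -3.1926].
λ_max=14, λ_min=-sqrt(29)/2 - 1/2; ϑ = −29·λ_min/(λ_max−λ_min) = sqrt(29).
= 5.38516481… (decimal).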